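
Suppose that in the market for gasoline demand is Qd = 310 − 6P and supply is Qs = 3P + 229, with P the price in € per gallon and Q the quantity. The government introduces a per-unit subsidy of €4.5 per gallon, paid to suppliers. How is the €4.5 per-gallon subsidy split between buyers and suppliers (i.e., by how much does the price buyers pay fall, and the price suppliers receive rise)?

Without the subsidy, 310 − 6P = 3P + 229 gives 9P = 81, so P* = €9 and Q* = 256.
With a per-unit subsidy paid to suppliers, each receives P + 4.5 per unit sold, so supply becomes Qs = 3(P + 4.5) + 229.
New equilibrium: buyers pay €7.5, suppliers receive €12, Q = 265. (Wedge: Pb − Ps = −4.5.)
Gain to buyers: €1.5; to suppliers: €3. (They sum to €4.5.)

Buyers gain €1.5 per gallon; suppliers gain €3 per gallon.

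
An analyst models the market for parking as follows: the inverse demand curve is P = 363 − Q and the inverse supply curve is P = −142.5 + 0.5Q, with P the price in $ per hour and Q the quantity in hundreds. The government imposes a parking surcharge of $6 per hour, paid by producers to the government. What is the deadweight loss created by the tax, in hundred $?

Inverting to Q(P) form: Qd = 363 − P; Qs = 2P + 285.
Before the tax: set 363 − P = 2P + 285 → P* = $26, Q* = 337.
With the tax collected from producers, supply shifts: Qs = 2(P − 6) + 285.
New equilibrium: consumers pay $30, producers receive $24, Q = 333. (Wedge: Pb − Ps = 6.)
Quantity falls by |ΔQ| = |337 − 333| = 4.
DWL = ½ · t · |ΔQ| = ½ · 6 · 4 = $12.

Deadweight loss = $12 hundred.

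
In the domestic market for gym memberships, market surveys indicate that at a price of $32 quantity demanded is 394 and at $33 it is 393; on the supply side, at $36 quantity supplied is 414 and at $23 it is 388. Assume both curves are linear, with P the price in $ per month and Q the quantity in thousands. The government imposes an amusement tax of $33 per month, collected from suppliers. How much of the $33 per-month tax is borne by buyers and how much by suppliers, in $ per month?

Demand slope: (393 − 394)/(33 − 32) = -1, so Qd = 426 − P.
Supply slope: (388 − 414)/(23 − 36) = 2, so Qs = 2P + 342.
Without the tax, 426 − P = 2P + 342 gives 3P = 84, so P* = $28 and Q* = 398.
With the tax collected from suppliers, supply shifts: Qs = 2(P − 33) + 342.
Solving gives Q = 376 with buyers paying $50 and suppliers receiving $17 (the $33 wedge).
Burden on buyers: $22; on suppliers: $11. (They sum to $33.)

Buyers bear $22 per month; suppliers bear $11 per month.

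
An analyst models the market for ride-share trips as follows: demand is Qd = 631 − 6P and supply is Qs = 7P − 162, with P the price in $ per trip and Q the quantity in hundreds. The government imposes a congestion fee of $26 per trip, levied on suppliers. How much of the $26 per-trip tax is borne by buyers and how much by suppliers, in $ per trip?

Without the tax, 631 − 6P = 7P − 162 gives 13P = 793, so P* = $61 and Q* = 265.
With the tax collected from suppliers, supply shifts: Qs = 7(P − 26) − 162.
New equilibrium: buyers pay $75, suppliers receive $49, Q = 181. (Wedge: Pb − Ps = 26.)
Burden on buyers: $14; on suppliers: $12. (They sum to $26.)

Buyers bear $14 per trip; suppliers bear $12 per trip.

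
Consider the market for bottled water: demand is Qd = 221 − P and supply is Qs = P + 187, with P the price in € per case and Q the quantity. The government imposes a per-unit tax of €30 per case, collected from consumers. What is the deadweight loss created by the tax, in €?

Deadweight loss = €225.

Without the tax, 221 − P = P + 187 gives 2P = 34, so P* = €17 and Q* = 204.
With the tax collected from consumers, demand (in seller-price terms) shifts: Qd = 221 − (P + 30).
Solving gives Q = 189 with consumers paying €32 and sellers receiving €2 (the €30 wedge).
Quantity falls by |ΔQ| = |204 − 189| = 15.
DWL = ½ · t · |ΔQ| = ½ · 30 · 15 = €225.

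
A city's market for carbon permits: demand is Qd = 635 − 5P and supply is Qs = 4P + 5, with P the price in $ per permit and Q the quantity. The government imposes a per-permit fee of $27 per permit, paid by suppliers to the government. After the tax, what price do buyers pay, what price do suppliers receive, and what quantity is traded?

Buyers pay $82; suppliers receive $55; quantity = 225.

Without the tax, 635 − 5P = 4P + 5 gives 9P = 630, so P* = $70 and Q* = 285.
With the tax collected from suppliers, supply shifts: Qs = 4(P − 27) + 5.
Solving gives Q = 225 with buyers paying $82 and suppliers receiving $55 (the $27 wedge).
The less price-elastic side of the market bears the larger share of a per-unit tax.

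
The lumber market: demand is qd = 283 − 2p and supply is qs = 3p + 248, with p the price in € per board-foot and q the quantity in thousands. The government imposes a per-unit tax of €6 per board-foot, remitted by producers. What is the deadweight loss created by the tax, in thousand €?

Deadweight loss = €21.6 thousand.

Before the tax: set 283 − 2p = 3p + 248 → p* = €7, q* = 269.
With the tax collected from producers, supply shifts: qs = 3(p − 6) + 248.
Solving gives q = 261.8 with buyers paying €10.6 and producers receiving €4.6 (the €6 wedge).
Quantity falls by |ΔQ| = |269 − 261.8| = 7.2.
DWL = ½ · t · |ΔQ| = ½ · 6 · 7.2 = €21.6.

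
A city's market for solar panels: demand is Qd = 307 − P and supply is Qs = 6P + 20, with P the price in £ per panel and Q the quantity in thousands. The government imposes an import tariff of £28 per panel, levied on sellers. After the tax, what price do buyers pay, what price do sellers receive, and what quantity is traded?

Without the tax, 307 − P = 6P + 20 gives 7P = 287, so P* = £41 and Q* = 266.
With the tax collected from sellers, supply shifts: Qs = 6(P − 28) + 20.
Solving gives Q = 242 with buyers paying £65 and sellers receiving £37 (the £28 wedge).
The less price-elastic side of the market bears the larger share of a per-unit tax.

Buyers pay £65; sellers receive £37; quantity = 242.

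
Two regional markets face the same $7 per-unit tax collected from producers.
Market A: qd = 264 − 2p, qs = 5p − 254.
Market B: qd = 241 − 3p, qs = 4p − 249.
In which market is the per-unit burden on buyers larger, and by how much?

Market A: pre-tax p* = $74, q* = 116; post-tax q = 106; per-unit burden on buyers = $5.
Market B: pre-tax p* = $70, q* = 31; post-tax q = 19; per-unit burden on buyers = $4.
Difference: $5 vs $4 → market A is larger by $1.

Market A, by $1.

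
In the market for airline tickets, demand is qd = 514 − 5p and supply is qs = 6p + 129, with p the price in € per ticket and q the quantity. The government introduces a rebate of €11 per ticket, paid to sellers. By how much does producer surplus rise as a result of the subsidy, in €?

Producer surplus rises by €1770.

Before the subsidy: set 514 − 5p = 6p + 129 → p* = €35, q* = 339.
With a per-unit subsidy paid to sellers, each receives p + 11 per unit sold, so supply becomes qs = 6(p + 11) + 129.
New equilibrium: buyers pay €29, sellers receive €40, q = 369. (Wedge: pb − ps = −11.)
ΔPS is the trapezoid between Q = 369 and Q = 339 of height €5: ½ · (339 + 369) · 5 = €1770.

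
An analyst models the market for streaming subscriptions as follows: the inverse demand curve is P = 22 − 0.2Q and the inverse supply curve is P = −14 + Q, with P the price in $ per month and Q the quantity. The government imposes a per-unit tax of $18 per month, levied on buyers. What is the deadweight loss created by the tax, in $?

Rewrite in direct form: Qd = 110 − 5P and Qs = P + 14.
Before the tax: set 110 − 5P = P + 14 → P* = $16, Q* = 30.
With the tax collected from buyers, demand (in seller-price terms) shifts: Qd = 110 − 5(P + 18).
Solving gives Q = 15 with buyers paying $19 and suppliers receiving $1 (the $18 wedge).
Quantity falls by |ΔQ| = |30 − 15| = 15.
DWL = ½ · t · |ΔQ| = ½ · 18 · 15 = $135.

Deadweight loss = $135.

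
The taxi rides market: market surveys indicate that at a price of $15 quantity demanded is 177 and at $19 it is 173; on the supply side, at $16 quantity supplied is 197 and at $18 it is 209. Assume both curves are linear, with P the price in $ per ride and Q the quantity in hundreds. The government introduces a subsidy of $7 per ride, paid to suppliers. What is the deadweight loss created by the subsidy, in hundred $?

Deadweight loss = $21 hundred.

Demand slope: (173 − 177)/(19 − 15) = -1, so Qd = 192 − P.
Supply slope: (209 − 197)/(18 − 16) = 6, so Qs = 6P + 101.
Without the subsidy, 192 − P = 6P + 101 gives 7P = 91, so P* = $13 and Q* = 179.
With a per-unit subsidy paid to suppliers, each receives P + 7 per unit sold, so supply becomes Qs = 6(P + 7) + 101.
Solving gives Q = 185 with consumers paying $7 and suppliers receiving $14 (the $7 wedge).
Quantity rises by |ΔQ| = |179 − 185| = 6.
DWL = ½ · t · |ΔQ| = ½ · 7 · 6 = $21.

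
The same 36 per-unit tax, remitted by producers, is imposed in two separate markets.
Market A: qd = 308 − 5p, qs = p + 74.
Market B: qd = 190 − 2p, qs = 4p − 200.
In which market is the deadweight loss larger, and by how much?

Market B, by 324.

Market A: pre-tax p* = 39, q* = 113; post-tax q = 83; deadweight loss = 540.
Market B: pre-tax p* = 65, q* = 60; post-tax q = 12; deadweight loss = 864.
Difference: 540 vs 864 → market B is larger by 324.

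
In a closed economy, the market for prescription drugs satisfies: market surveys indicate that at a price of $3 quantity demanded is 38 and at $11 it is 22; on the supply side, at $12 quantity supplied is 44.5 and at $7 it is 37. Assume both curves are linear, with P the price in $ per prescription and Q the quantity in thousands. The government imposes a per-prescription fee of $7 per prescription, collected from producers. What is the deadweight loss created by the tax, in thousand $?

Deadweight loss = $21 thousand.

Demand slope: (22 − 38)/(11 − 3) = -2, so Qd = 44 − 2P.
Supply slope: (37 − 44.5)/(7 − 12) = 1.5, so Qs = 1.5P + 26.5.
Before the tax: set 44 − 2P = 1.5P + 26.5 → P* = $5, Q* = 34.
With the tax collected from producers, supply shifts: Qs = 1.5(P − 7) + 26.5.
Solving gives Q = 28 with consumers paying $8 and producers receiving $1 (the $7 wedge).
Quantity falls by |ΔQ| = |34 − 28| = 6.
DWL = ½ · t · |ΔQ| = ½ · 7 · 6 = $21.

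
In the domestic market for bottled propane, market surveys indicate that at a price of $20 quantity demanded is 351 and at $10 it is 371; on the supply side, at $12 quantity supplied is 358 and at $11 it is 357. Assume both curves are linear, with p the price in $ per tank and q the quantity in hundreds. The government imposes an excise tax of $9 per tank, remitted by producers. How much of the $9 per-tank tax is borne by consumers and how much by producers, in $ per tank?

Demand slope: (371 − 351)/(10 − 20) = -2, so qd = 391 − 2p.
Supply slope: (357 − 358)/(11 − 12) = 1, so qs = p + 346.
Without the tax, 391 − 2p = p + 346 gives 3p = 45, so p* = $15 and q* = 361.
With the tax collected from producers, supply shifts: qs = (p − 9) + 346.
New equilibrium: consumers pay $18, producers receive $9, q = 355. (Wedge: pb − ps = 9.)
Burden on consumers: $3; on producers: $6. (They sum to $9.)

Consumers bear $3 per tank; producers bear $6 per tank.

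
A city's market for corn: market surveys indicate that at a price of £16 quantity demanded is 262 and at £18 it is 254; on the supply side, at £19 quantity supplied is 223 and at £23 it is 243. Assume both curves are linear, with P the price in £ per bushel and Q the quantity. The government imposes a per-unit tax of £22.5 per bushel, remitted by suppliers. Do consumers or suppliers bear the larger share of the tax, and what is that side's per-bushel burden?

Consumers bear the larger share: £12.5 per bushel.

Demand slope: (254 − 262)/(18 − 16) = -4, so Qd = 326 − 4P.
Supply slope: (243 − 223)/(23 − 19) = 5, so Qs = 5P + 128.
Before the tax: set 326 − 4P = 5P + 128 → P* = £22, Q* = 238.
With the tax collected from suppliers, supply shifts: Qs = 5(P − 22.5) + 128.
New equilibrium: consumers pay £34.5, suppliers receive £12, Q = 188. (Wedge: Pb − Ps = 22.5.)
Per-bushel burden: consumers £12.5, suppliers £10.
Consumers take the larger share because demand is less price-elastic here (demand slope 4 vs supply slope 5).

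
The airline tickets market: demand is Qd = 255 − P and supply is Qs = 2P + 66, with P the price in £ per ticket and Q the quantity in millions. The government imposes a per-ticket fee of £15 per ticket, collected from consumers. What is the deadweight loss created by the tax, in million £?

Deadweight loss = £75 million.

Without the tax, 255 − P = 2P + 66 gives 3P = 189, so P* = £63 and Q* = 192.
With the tax collected from consumers, demand (in seller-price terms) shifts: Qd = 255 − (P + 15).
New equilibrium: consumers pay £73, suppliers receive £58, Q = 182. (Wedge: Pb − Ps = 15.)
Quantity falls by |ΔQ| = |192 − 182| = 10.
DWL = ½ · t · |ΔQ| = ½ · 15 · 10 = £75.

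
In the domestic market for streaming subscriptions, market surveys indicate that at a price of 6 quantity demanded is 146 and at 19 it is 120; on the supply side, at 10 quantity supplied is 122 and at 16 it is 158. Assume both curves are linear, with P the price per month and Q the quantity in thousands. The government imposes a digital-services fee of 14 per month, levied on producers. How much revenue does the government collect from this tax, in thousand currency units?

Demand slope: (120 − 146)/(19 − 6) = -2, so Qd = 158 − 2P.
Supply slope: (158 − 122)/(16 − 10) = 6, so Qs = 6P + 62.
Without the tax, 158 − 2P = 6P + 62 gives 8P = 96, so P* = 12 and Q* = 134.
With the tax collected from producers, supply shifts: Qs = 6(P − 14) + 62.
Solving gives Q = 113 with consumers paying 22.5 and producers receiving 8.5 (the 14 wedge).
Revenue = t · Q = 14 · 113 = 1582.

Tax revenue = 1582 thousand.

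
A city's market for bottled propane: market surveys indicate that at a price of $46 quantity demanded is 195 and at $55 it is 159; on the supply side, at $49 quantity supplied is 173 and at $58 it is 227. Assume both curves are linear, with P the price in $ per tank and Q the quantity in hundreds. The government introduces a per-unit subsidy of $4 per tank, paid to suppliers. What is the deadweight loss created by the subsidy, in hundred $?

Deadweight loss = $19.2 hundred.

Demand slope: (159 − 195)/(55 − 46) = -4, so Qd = 379 − 4P.
Supply slope: (227 − 173)/(58 − 49) = 6, so Qs = 6P − 121.
Without the subsidy, 379 − 4P = 6P − 121 gives 10P = 500, so P* = $50 and Q* = 179.
With a per-unit subsidy paid to suppliers, each receives P + 4 per unit sold, so supply becomes Qs = 6(P + 4) − 121.
Solving gives Q = 188.6 with buyers paying $47.6 and suppliers receiving $51.6 (the $4 wedge).
Quantity rises by |ΔQ| = |179 − 188.6| = 9.6.
DWL = ½ · t · |ΔQ| = ½ · 4 · 9.6 = $19.2.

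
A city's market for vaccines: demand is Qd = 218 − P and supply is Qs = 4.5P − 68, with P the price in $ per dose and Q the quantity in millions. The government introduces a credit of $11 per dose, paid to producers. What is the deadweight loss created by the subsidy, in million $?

Without the subsidy, 218 − P = 4.5P − 68 gives 5.5P = 286, so P* = $52 and Q* = 166.
With a per-unit subsidy paid to producers, each receives P + 11 per unit sold, so supply becomes Qs = 4.5(P + 11) − 68.
Solving gives Q = 175 with consumers paying $43 and producers receiving $54 (the $11 wedge).
Quantity rises by |ΔQ| = |166 − 175| = 9.
DWL = ½ · t · |ΔQ| = ½ · 11 · 9 = $49.5.

Deadweight loss = $49.5 million.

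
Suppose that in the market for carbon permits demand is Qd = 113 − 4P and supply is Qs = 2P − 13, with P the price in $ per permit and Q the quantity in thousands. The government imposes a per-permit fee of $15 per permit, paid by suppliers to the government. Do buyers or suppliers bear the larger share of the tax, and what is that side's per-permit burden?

Before the tax: set 113 − 4P = 2P − 13 → P* = $21, Q* = 29.
With the tax collected from suppliers, supply shifts: Qs = 2(P − 15) − 13.
New equilibrium: buyers pay $26, suppliers receive $11, Q = 9. (Wedge: Pb − Ps = 15.)
Per-permit burden: buyers $5, suppliers $10.
Suppliers take the larger share because supply is less price-elastic here (demand slope 4 vs supply slope 2).
The less price-elastic side of the market bears the larger share of a per-unit tax.

Suppliers bear the larger share: $10 per permit.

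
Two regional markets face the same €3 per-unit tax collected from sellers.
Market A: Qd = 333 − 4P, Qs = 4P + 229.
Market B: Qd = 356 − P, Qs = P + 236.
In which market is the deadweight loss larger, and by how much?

Market A, by €6.75.

Market A: pre-tax P* = €13, Q* = 281; post-tax Q = 275; deadweight loss = €9.
Market B: pre-tax P* = €60, Q* = 296; post-tax Q = 294.5; deadweight loss = €2.25.
Difference: €9 vs €2.25 → market A is larger by €6.75.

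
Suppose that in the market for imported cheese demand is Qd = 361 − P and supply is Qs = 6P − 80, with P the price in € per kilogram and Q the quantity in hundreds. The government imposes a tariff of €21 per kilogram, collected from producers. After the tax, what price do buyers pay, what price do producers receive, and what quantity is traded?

Without the tax, 361 − P = 6P − 80 gives 7P = 441, so P* = €63 and Q* = 298.
With the tax collected from producers, supply shifts: Qs = 6(P − 21) − 80.
New equilibrium: buyers pay €81, producers receive €60, Q = 280. (Wedge: Pb − Ps = 21.)

Buyers pay €81; producers receive €60; quantity = 280.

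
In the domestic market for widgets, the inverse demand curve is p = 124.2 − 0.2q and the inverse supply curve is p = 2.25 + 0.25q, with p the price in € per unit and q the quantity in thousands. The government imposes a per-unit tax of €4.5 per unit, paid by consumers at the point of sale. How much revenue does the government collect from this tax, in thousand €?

Inverting to q(p) form: qd = 621 − 5p; qs = 4p − 9.
Before the tax: set 621 − 5p = 4p − 9 → p* = €70, q* = 271.
With the tax collected from consumers, demand (in seller-price terms) shifts: qd = 621 − 5(p + 4.5).
Solving gives q = 261 with consumers paying €72 and producers receiving €67.5 (the €4.5 wedge).
Revenue = t · Q = 4.5 · 261 = €1174.5.

Tax revenue = €1174.5 thousand.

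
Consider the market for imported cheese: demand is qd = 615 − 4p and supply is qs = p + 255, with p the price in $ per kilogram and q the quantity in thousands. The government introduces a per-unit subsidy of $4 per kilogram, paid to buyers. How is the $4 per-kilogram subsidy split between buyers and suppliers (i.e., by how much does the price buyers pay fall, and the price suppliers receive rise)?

Buyers gain $0.8 per kilogram; suppliers gain $3.2 per kilogram.

Before the subsidy: set 615 − 4p = p + 255 → p* = $72, q* = 327.
With a per-unit subsidy paid to buyers, each effectively pays p − 4, so demand becomes qd = 615 − 4(p − 4).
Solving gives q = 330.2 with buyers paying $71.2 and suppliers receiving $75.2 (the $4 wedge).
Gain to buyers: $0.8; to suppliers: $3.2. (They sum to $4.)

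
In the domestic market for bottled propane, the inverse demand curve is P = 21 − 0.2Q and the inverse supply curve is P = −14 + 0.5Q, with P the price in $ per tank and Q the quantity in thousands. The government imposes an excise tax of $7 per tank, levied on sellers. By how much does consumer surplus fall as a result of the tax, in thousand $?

Consumer surplus falls by $90 thousand.

Rewrite in direct form: Qd = 105 − 5P and Qs = 2P + 28.
Without the tax, 105 − 5P = 2P + 28 gives 7P = 77, so P* = $11 and Q* = 50.
With the tax collected from sellers, supply shifts: Qs = 2(P − 7) + 28.
Solving gives Q = 40 with buyers paying $13 and sellers receiving $6 (the $7 wedge).
ΔCS is the trapezoid between Q = 40 and Q = 50 of height $2: ½ · (50 + 40) · 2 = $90.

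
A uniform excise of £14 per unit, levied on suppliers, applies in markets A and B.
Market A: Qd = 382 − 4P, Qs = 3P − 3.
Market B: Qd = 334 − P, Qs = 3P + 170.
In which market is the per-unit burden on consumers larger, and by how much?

Market B, by £4.5.

Market A: pre-tax P* = £55, Q* = 162; post-tax Q = 138; per-unit burden on consumers = £6.
Market B: pre-tax P* = £41, Q* = 293; post-tax Q = 282.5; per-unit burden on consumers = £10.5.
Difference: £6 vs £10.5 → market B is larger by £4.5.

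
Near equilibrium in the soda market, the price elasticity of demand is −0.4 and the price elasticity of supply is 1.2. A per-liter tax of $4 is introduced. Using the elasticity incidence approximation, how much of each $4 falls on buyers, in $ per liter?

Buyers bear ≈ $3 per liter.

Incidence ratio: buyers' share ≈ εs / (εs + |εd|) = 1.2 / (1.2 + 0.4) = 0.75.
So buyers bear ≈ 0.75 × $4 = $3; sellers bear $1.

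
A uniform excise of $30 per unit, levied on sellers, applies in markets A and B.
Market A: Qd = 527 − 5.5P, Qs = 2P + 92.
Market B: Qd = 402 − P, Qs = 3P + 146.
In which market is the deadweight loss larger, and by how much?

Market A, by $322.5.

Market A: pre-tax P* = $58, Q* = 208; post-tax Q = 164; deadweight loss = $660.
Market B: pre-tax P* = $64, Q* = 338; post-tax Q = 315.5; deadweight loss = $337.5.
Difference: $660 vs $337.5 → market A is larger by $322.5.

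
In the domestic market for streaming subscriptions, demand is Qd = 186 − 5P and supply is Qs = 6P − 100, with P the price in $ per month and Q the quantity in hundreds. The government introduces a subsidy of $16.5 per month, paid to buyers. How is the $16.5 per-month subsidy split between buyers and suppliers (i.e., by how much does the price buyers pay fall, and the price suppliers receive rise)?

Without the subsidy, 186 − 5P = 6P − 100 gives 11P = 286, so P* = $26 and Q* = 56.
With a per-unit subsidy paid to buyers, each effectively pays P − 16.5, so demand becomes Qd = 186 − 5(P − 16.5).
Solving gives Q = 101 with buyers paying $17 and suppliers receiving $33.5 (the $16.5 wedge).
Gain to buyers: $9; to suppliers: $7.5. (They sum to $16.5.)

Buyers gain $9 per month; suppliers gain $7.5 per month.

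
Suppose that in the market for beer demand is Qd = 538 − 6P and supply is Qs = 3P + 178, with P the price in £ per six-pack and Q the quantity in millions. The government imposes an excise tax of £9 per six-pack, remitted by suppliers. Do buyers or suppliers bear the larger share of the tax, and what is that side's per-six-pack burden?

Without the tax, 538 − 6P = 3P + 178 gives 9P = 360, so P* = £40 and Q* = 298.
With the tax collected from suppliers, supply shifts: Qs = 3(P − 9) + 178.
Solving gives Q = 280 with buyers paying £43 and suppliers receiving £34 (the £9 wedge).
Per-six-pack burden: buyers £3, suppliers £6.
Suppliers take the larger share because supply is less price-elastic here (demand slope 6 vs supply slope 3).

Suppliers bear the larger share: £6 per six-pack.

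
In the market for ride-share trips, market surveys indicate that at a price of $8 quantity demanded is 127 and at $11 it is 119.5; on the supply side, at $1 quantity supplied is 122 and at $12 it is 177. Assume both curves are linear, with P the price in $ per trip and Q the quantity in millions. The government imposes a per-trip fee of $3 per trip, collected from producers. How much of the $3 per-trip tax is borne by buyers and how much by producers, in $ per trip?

Demand slope: (119.5 − 127)/(11 − 8) = -2.5, so Qd = 147 − 2.5P.
Supply slope: (177 − 122)/(12 − 1) = 5, so Qs = 5P + 117.
Without the tax, 147 − 2.5P = 5P + 117 gives 7.5P = 30, so P* = $4 and Q* = 137.
With the tax collected from producers, supply shifts: Qs = 5(P − 3) + 117.
New equilibrium: buyers pay $6, producers receive $3, Q = 132. (Wedge: Pb − Ps = 3.)
Burden on buyers: $2; on producers: $1. (They sum to $3.)

Buyers bear $2 per trip; producers bear $1 per trip.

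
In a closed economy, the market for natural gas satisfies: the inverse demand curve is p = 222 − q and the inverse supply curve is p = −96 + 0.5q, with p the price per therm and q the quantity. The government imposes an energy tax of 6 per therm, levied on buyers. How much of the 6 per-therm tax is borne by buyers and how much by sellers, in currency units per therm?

Buyers bear 4 per therm; sellers bear 2 per therm.

Rewrite in direct form: qd = 222 − p and qs = 2p + 192.
Without the tax, 222 − p = 2p + 192 gives 3p = 30, so p* = 10 and q* = 212.
With the tax collected from buyers, demand (in seller-price terms) shifts: qd = 222 − (p + 6).
Solving gives q = 208 with buyers paying 14 and sellers receiving 8 (the 6 wedge).
Burden on buyers: 4; on sellers: 2. (They sum to 6.)
The less price-elastic side of the market bears the larger share of a per-unit tax.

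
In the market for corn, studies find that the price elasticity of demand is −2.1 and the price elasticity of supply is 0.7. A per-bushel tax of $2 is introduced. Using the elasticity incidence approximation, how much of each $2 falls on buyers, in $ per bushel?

Incidence ratio: buyers' share ≈ εs / (εs + |εd|) = 0.7 / (0.7 + 2.1) = 0.25.
So buyers bear ≈ 0.25 × $2 = $0.5; sellers bear $1.5.

Buyers bear ≈ $0.5 per bushel.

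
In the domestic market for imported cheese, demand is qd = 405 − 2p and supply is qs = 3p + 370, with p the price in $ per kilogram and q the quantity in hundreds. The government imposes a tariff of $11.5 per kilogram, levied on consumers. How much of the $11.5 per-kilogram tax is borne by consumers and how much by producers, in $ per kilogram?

Consumers bear $6.9 per kilogram; producers bear $4.6 per kilogram.

Without the tax, 405 − 2p = 3p + 370 gives 5p = 35, so p* = $7 and q* = 391.
With the tax collected from consumers, demand (in seller-price terms) shifts: qd = 405 − 2(p + 11.5).
New equilibrium: consumers pay $13.9, producers receive $2.4, q = 377.2. (Wedge: pb − ps = 11.5.)
Burden on consumers: $6.9; on producers: $4.6. (They sum to $11.5.)
The less price-elastic side of the market bears the larger share of a per-unit tax.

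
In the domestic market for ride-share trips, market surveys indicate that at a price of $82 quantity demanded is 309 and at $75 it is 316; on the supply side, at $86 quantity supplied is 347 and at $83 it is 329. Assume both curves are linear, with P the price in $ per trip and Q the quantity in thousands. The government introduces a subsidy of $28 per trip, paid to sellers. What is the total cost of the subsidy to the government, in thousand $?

Government outlay = $9380 thousand.

Demand slope: (316 − 309)/(75 − 82) = -1, so Qd = 391 − P.
Supply slope: (329 − 347)/(83 − 86) = 6, so Qs = 6P − 169.
Before the subsidy: set 391 − P = 6P − 169 → P* = $80, Q* = 311.
With a per-unit subsidy paid to sellers, each receives P + 28 per unit sold, so supply becomes Qs = 6(P + 28) − 169.
New equilibrium: buyers pay $56, sellers receive $84, Q = 335. (Wedge: Pb − Ps = −28.)
Outlay = t · Q = 28 · 335 = $9380.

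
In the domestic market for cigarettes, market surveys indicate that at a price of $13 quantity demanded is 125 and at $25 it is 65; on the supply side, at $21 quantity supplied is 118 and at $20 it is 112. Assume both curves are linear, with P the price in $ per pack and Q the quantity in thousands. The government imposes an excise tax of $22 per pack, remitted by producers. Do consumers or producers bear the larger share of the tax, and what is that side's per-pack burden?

Consumers bear the larger share: $12 per pack.

Demand slope: (65 − 125)/(25 − 13) = -5, so Qd = 190 − 5P.
Supply slope: (112 − 118)/(20 − 21) = 6, so Qs = 6P − 8.
Before the tax: set 190 − 5P = 6P − 8 → P* = $18, Q* = 100.
With the tax collected from producers, supply shifts: Qs = 6(P − 22) − 8.
New equilibrium: consumers pay $30, producers receive $8, Q = 40. (Wedge: Pb − Ps = 22.)
Per-pack burden: consumers $12, producers $10.
Consumers take the larger share because demand is less price-elastic here (demand slope 5 vs supply slope 6).
The less price-elastic side of the market bears the larger share of a per-unit tax.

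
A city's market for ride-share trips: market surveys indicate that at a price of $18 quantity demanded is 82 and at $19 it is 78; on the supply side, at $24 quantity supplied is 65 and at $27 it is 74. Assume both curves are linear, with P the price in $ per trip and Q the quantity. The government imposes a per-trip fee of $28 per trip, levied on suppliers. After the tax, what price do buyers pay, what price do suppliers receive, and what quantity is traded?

Demand slope: (78 − 82)/(19 − 18) = -4, so Qd = 154 − 4P.
Supply slope: (74 − 65)/(27 − 24) = 3, so Qs = 3P − 7.
Before the tax: set 154 − 4P = 3P − 7 → P* = $23, Q* = 62.
With the tax collected from suppliers, supply shifts: Qs = 3(P − 28) − 7.
Solving gives Q = 14 with buyers paying $35 and suppliers receiving $7 (the $28 wedge).

Buyers pay $35; suppliers receive $7; quantity = 14.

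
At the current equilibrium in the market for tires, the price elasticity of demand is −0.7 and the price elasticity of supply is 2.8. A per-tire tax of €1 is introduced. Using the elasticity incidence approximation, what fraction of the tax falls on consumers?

Consumers' share ≈ 0.8.

Incidence ratio: consumers' share ≈ εs / (εs + |εd|) = 2.8 / (2.8 + 0.7) = 0.8.
Supply is the more elastic side, so consumers bear the larger share.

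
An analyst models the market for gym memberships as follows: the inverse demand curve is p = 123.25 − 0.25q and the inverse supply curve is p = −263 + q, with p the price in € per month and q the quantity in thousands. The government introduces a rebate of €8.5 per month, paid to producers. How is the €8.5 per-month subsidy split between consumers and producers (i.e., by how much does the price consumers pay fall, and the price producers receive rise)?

Consumers gain €1.7 per month; producers gain €6.8 per month.

Inverting to q(p) form: qd = 493 − 4p; qs = p + 263.
Before the subsidy: set 493 − 4p = p + 263 → p* = €46, q* = 309.
With a per-unit subsidy paid to producers, each receives p + 8.5 per unit sold, so supply becomes qs = (p + 8.5) + 263.
New equilibrium: consumers pay €44.3, producers receive €52.8, q = 315.8. (Wedge: pb − ps = −8.5.)
Gain to consumers: €1.7; to producers: €6.8. (They sum to €8.5.)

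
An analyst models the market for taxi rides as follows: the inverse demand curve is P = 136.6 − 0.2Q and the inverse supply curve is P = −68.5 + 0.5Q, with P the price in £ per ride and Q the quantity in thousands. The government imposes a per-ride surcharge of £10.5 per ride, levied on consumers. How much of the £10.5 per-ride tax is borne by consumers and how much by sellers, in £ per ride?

Consumers bear £3 per ride; sellers bear £7.5 per ride.

Rewrite in direct form: Qd = 683 − 5P and Qs = 2P + 137.
Before the tax: set 683 − 5P = 2P + 137 → P* = £78, Q* = 293.
With the tax collected from consumers, demand (in seller-price terms) shifts: Qd = 683 − 5(P + 10.5).
Solving gives Q = 278 with consumers paying £81 and sellers receiving £70.5 (the £10.5 wedge).
Burden on consumers: £3; on sellers: £7.5. (They sum to £10.5.)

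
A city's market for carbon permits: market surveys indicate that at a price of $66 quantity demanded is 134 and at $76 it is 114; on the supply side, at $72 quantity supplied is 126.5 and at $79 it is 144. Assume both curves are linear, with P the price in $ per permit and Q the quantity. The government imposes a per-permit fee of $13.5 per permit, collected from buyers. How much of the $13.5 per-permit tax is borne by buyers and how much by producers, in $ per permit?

Buyers bear $7.5 per permit; producers bear $6 per permit.

Demand slope: (114 − 134)/(76 − 66) = -2, so Qd = 266 − 2P.
Supply slope: (144 − 126.5)/(79 − 72) = 2.5, so Qs = 2.5P − 53.5.
Before the tax: set 266 − 2P = 2.5P − 53.5 → P* = $71, Q* = 124.
With the tax collected from buyers, demand (in seller-price terms) shifts: Qd = 266 − 2(P + 13.5).
Solving gives Q = 109 with buyers paying $78.5 and producers receiving $65 (the $13.5 wedge).
Burden on buyers: $7.5; on producers: $6. (They sum to $13.5.)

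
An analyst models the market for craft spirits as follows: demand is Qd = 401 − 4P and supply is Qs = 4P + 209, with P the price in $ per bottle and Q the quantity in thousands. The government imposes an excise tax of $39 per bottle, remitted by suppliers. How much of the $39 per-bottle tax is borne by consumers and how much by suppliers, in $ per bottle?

Consumers bear $19.5 per bottle; suppliers bear $19.5 per bottle.

Before the tax: set 401 − 4P = 4P + 209 → P* = $24, Q* = 305.
With the tax collected from suppliers, supply shifts: Qs = 4(P − 39) + 209.
New equilibrium: consumers pay $43.5, suppliers receive $4.5, Q = 227. (Wedge: Pb − Ps = 39.)
Burden on consumers: $19.5; on suppliers: $19.5. (They sum to $39.)
The less price-elastic side of the market bears the larger share of a per-unit tax.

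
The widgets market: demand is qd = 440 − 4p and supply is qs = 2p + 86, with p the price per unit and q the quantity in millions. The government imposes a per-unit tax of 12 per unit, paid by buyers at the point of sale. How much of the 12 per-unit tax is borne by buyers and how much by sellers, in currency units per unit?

Buyers bear 4 per unit; sellers bear 8 per unit.

Without the tax, 440 − 4p = 2p + 86 gives 6p = 354, so p* = 59 and q* = 204.
With the tax collected from buyers, demand (in seller-price terms) shifts: qd = 440 − 4(p + 12).
Solving gives q = 188 with buyers paying 63 and sellers receiving 51 (the 12 wedge).
Burden on buyers: 4; on sellers: 8. (They sum to 12.)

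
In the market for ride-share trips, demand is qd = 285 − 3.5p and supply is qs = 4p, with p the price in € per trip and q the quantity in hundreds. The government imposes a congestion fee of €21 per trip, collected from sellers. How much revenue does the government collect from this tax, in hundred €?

Without the tax, 285 − 3.5p = 4p gives 7.5p = 285, so p* = €38 and q* = 152.
With the tax collected from sellers, supply shifts: qs = 4(p − 21).
Solving gives q = 112.8 with buyers paying €49.2 and sellers receiving €28.2 (the €21 wedge).
Revenue = t · Q = 21 · 112.8 = €2368.8.

Tax revenue = €2368.8 hundred.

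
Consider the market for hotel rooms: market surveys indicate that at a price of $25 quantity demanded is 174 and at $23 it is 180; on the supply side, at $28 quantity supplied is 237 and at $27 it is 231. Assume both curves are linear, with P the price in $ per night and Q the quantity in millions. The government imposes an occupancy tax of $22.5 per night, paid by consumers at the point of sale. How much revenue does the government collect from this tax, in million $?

Demand slope: (180 − 174)/(23 − 25) = -3, so Qd = 249 − 3P.
Supply slope: (231 − 237)/(27 − 28) = 6, so Qs = 6P + 69.
Without the tax, 249 − 3P = 6P + 69 gives 9P = 180, so P* = $20 and Q* = 189.
With the tax collected from consumers, demand (in seller-price terms) shifts: Qd = 249 − 3(P + 22.5).
Solving gives Q = 144 with consumers paying $35 and sellers receiving $12.5 (the $22.5 wedge).
Revenue = t · Q = 22.5 · 144 = $3240.

Tax revenue = $3240 million.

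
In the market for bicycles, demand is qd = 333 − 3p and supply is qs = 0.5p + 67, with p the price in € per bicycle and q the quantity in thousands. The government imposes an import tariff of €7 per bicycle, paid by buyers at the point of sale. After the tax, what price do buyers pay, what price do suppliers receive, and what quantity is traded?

Buyers pay €77; suppliers receive €70; quantity = 102.

Without the tax, 333 − 3p = 0.5p + 67 gives 3.5p = 266, so p* = €76 and q* = 105.
With the tax collected from buyers, demand (in seller-price terms) shifts: qd = 333 − 3(p + 7).
New equilibrium: buyers pay €77, suppliers receive €70, q = 102. (Wedge: pb − ps = 7.)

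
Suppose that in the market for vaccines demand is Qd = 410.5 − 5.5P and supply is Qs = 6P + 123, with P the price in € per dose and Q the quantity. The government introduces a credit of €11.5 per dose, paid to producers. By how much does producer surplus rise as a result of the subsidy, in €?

Producer surplus rises by €1592.25.

Before the subsidy: set 410.5 − 5.5P = 6P + 123 → P* = €25, Q* = 273.
With a per-unit subsidy paid to producers, each receives P + 11.5 per unit sold, so supply becomes Qs = 6(P + 11.5) + 123.
Solving gives Q = 306 with buyers paying €19 and producers receiving €30.5 (the €11.5 wedge).
ΔPS is the trapezoid between Q = 306 and Q = 273 of height €5.5: ½ · (273 + 306) · 5.5 = €1592.25.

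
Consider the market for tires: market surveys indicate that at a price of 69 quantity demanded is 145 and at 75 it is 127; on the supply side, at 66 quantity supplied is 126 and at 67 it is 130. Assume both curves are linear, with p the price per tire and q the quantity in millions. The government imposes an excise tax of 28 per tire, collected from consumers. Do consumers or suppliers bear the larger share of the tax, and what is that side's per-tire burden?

Demand slope: (127 − 145)/(75 − 69) = -3, so qd = 352 − 3p.
Supply slope: (130 − 126)/(67 − 66) = 4, so qs = 4p − 138.
Without the tax, 352 − 3p = 4p − 138 gives 7p = 490, so p* = 70 and q* = 142.
With the tax collected from consumers, demand (in seller-price terms) shifts: qd = 352 − 3(p + 28).
Solving gives q = 94 with consumers paying 86 and suppliers receiving 58 (the 28 wedge).
Per-tire burden: consumers 16, suppliers 12.
Consumers take the larger share because demand is less price-elastic here (demand slope 3 vs supply slope 4).
The less price-elastic side of the market bears the larger share of a per-unit tax.

Consumers bear the larger share: 16 per tire.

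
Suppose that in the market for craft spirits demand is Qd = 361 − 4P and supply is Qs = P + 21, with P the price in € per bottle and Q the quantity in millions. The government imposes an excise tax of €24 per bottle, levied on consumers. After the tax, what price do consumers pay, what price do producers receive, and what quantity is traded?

Consumers pay €72.8; producers receive €48.8; quantity = 69.8.

Without the tax, 361 − 4P = P + 21 gives 5P = 340, so P* = €68 and Q* = 89.
With the tax collected from consumers, demand (in seller-price terms) shifts: Qd = 361 − 4(P + 24).
Solving gives Q = 69.8 with consumers paying €72.8 and producers receiving €48.8 (the €24 wedge).
The less price-elastic side of the market bears the larger share of a per-unit tax.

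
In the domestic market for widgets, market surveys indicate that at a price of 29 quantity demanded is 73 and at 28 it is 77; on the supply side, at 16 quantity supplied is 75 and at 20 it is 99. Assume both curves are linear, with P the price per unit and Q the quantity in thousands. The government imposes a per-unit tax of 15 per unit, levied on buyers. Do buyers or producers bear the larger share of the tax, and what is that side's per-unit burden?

Demand slope: (77 − 73)/(28 − 29) = -4, so Qd = 189 − 4P.
Supply slope: (99 − 75)/(20 − 16) = 6, so Qs = 6P − 21.
Before the tax: set 189 − 4P = 6P − 21 → P* = 21, Q* = 105.
With the tax collected from buyers, demand (in seller-price terms) shifts: Qd = 189 − 4(P + 15).
Solving gives Q = 69 with buyers paying 30 and producers receiving 15 (the 15 wedge).
Per-unit burden: buyers 9, producers 6.
Buyers take the larger share because demand is less price-elastic here (demand slope 4 vs supply slope 6).

Buyers bear the larger share: 9 per unit.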